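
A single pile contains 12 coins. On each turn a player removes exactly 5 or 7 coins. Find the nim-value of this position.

0

Build the Grundy sequence with g(k) = mex{g(k−s) : s ∈ {5, 7}, s ≤ k}:
k:     0  1  2  3  4  5  6  7  8  9 10 11 12
g(k):  0  0  0  0  0  1  1  1  1  1  2  2  0
So g(12) = 0.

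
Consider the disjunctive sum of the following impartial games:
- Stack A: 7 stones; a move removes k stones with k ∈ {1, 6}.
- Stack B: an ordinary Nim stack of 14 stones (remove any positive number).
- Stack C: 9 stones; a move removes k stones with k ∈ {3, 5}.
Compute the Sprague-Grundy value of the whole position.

For stack A, compute g(0), g(1), … with moves {1, 6}:
k:     0  1  2  3  4  5  6  7
g(k):  0  1  0  1  0  1  2  0
So g(7) = 0.
Stack B is a plain Nim stack of size 14, so its Grundy value is 14.
Build the Grundy sequence for stack C with g(k) = mex{g(k−s) : s ∈ {3, 5}, s ≤ k}:
g(0) = mex{} = 0
g(1) = mex{} = 0
g(2) = mex{} = 0
g(3) = mex{0} = 1
g(4) = mex{0} = 1
g(5) = mex{0} = 1
g(6) = mex{0,1} = 2
g(7) = mex{0,1} = 2
g(8) = mex{1} = 0
g(9) = mex{1,2} = 0
So g(9) = 0.
By the Sprague-Grundy theorem, the Grundy value of a sum of independent games is the XOR of the component values.
Combined value = 0 ⊕ 14 ⊕ 0 = 14.

14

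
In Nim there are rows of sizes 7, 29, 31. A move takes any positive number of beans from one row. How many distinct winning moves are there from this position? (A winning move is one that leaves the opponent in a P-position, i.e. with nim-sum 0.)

3

Bitwise XOR of the heap sizes:
  00111  (7)
  11101  (29)
  11111  (31)
  -----
  00101  (5)
The overall nim-sum is X = 5. A row of size p has a winning move iff p XOR X < p (reduce it to p XOR X).
  7: 7 XOR 5 = 2 < 7 — winning move (to 2).
  29: 29 XOR 5 = 24 < 29 — winning move (to 24).
  31: 31 XOR 5 = 26 < 31 — winning move (to 26).
That gives 3 winning moves.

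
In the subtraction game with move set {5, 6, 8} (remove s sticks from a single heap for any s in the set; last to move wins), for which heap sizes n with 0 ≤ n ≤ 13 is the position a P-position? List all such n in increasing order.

0, 1, 2, 3, 4, 13

Build the Grundy sequence with g(k) = mex{g(k−s) : s ∈ {5, 6, 8}, s ≤ k}:
k:     0  1  2  3  4  5  6  7  8  9 10 11 12 13
g(k):  0  0  0  0  0  1  1  1  1  1  2  2  2  0
The P-positions (g = 0) in 0..13 are 0, 1, 2, 3, 4, 13.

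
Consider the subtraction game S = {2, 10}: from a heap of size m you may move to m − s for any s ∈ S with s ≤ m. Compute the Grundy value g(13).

Build the Grundy sequence with g(k) = mex{g(k−s) : s ∈ {2, 10}, s ≤ k}:
k:     0  1  2  3  4  5  6  7  8  9 10 11 12 13
g(k):  0  0  1  1  0  0  1  1  0  0  1  1  0  0
So g(13) = 0.

0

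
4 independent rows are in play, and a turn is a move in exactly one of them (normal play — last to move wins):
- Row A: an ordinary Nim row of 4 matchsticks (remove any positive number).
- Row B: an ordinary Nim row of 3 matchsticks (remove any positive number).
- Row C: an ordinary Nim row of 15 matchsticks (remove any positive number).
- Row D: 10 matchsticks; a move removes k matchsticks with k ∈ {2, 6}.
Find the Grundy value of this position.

9

Row A is a plain Nim row of size 4, so its Grundy value is 4.
Row B is a plain Nim row of size 3, so its Grundy value is 3.
Row C is a plain Nim row of size 15, so its Grundy value is 15.
Grundy values for row D (subtraction set {2, 6}):
k:     0  1  2  3  4  5  6  7  8  9 10
g(k):  0  0  1  1  0  0  1  1  0  0  1
So g(10) = 1.
By the Sprague-Grundy theorem, the Grundy value of a sum of independent games is the XOR of the component values.
Combined value = 4 XOR 3 XOR 15 XOR 1 = 9.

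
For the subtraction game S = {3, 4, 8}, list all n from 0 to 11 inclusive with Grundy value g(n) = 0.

Grundy values for subtraction set {3, 4, 8}:
g(0) = mex{} = 0
g(1) = mex{} = 0
g(2) = mex{} = 0
g(3) = mex{0} = 1
g(4) = mex{0} = 1
g(5) = mex{0} = 1
g(6) = mex{0,1} = 2
g(7) = mex{1} = 0
g(8) = mex{0,1} = 2
g(9) = mex{0,1,2} = 3
g(10) = mex{0,2} = 1
g(11) = mex{0,1,2} = 3
The P-positions (g = 0) in 0..11 are 0, 1, 2, 7.

0, 1, 2, 7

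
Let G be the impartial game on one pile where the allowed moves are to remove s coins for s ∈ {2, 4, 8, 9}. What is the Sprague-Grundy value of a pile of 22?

2

Compute g(0), g(1), … for moves {2, 4, 8, 9}:
k:     0  1  2  3  4  5  6  7  8  9 10 11 12 13 14 15 16 17 18 19 20 21 22
g(k):  0  0  1  1  2  2  0  0  1  1  2  2  0  0  1  1  2  2  0  0  1  1  2
So g(22) = 2.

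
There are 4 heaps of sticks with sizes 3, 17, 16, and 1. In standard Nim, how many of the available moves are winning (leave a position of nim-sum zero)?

Bitwise XOR of the heap sizes:
  00011  (3)
  10001  (17)
  10000  (16)
  00001  (1)
  -----
  00011  (3)
The overall nim-sum is X = 3. A heap of size p has a winning move iff p XOR X < p (reduce it to p XOR X).
  3: 3 XOR 3 = 0 < 3 — winning move (to 0).
  17: 17 XOR 3 = 18 ≥ 17 — no move.
  16: 16 XOR 3 = 19 ≥ 16 — no move.
  1: 1 XOR 3 = 2 ≥ 1 — no move.
That gives 1 winning move.

1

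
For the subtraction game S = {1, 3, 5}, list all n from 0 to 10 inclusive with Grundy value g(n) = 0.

0, 2, 4, 6, 8, 10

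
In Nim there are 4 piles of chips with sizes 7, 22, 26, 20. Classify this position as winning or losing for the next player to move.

Winning position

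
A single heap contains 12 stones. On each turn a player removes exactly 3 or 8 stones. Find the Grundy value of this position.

0

Build the Grundy sequence with g(k) = mex{g(k−s) : s ∈ {3, 8}, s ≤ k}:
k:     0  1  2  3  4  5  6  7  8  9 10 11 12
g(k):  0  0  0  1  1  1  0  0  2  1  1  0  0
So g(12) = 0.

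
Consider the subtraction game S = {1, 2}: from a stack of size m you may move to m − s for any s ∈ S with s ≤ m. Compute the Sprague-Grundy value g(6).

0

Compute g(0), g(1), … for moves {1, 2}:
k:     0  1  2  3  4  5  6
g(k):  0  1  2  0  1  2  0
So g(6) = 0.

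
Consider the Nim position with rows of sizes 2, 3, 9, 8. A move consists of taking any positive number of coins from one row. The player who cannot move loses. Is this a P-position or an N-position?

Bitwise XOR of the heap sizes:
  0010  (2)
  0011  (3)
  1001  (9)
  1000  (8)
  ----
  0000  (0)
The nim-sum is 0, so this is a P-position: the player to move is in a losing position under optimal play.

P-position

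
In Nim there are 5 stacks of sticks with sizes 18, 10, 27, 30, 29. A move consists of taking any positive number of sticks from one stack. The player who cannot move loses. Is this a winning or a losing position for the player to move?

Losing position

Compute the nim-sum pairwise:
18 XOR 10 = 24
24 XOR 27 = 3
3 XOR 30 = 29
29 XOR 29 = 0
The nim-sum is 0, so this is a P-position: the player to move is in a losing position under optimal play.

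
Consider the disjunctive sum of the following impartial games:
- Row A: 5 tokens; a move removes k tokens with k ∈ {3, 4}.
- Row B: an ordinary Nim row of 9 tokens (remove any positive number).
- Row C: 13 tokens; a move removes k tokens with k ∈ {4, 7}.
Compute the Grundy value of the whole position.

Build the Grundy sequence for row A with g(k) = mex{g(k−s) : s ∈ {3, 4}, s ≤ k}:
g(0) = mex{} = 0
g(1) = mex{} = 0
g(2) = mex{} = 0
g(3) = mex{0} = 1
g(4) = mex{0} = 1
g(5) = mex{0} = 1
So g(5) = 1.
Row B is a plain Nim row of size 9, so its Grundy value is 9.
Build the Grundy sequence for row C with g(k) = mex{g(k−s) : s ∈ {4, 7}, s ≤ k}:
g(0) = mex{} = 0
g(1) = mex{} = 0
g(2) = mex{} = 0
g(3) = mex{} = 0
g(4) = mex{0} = 1
g(5) = mex{0} = 1
g(6) = mex{0} = 1
g(7) = mex{0} = 1
g(8) = mex{0,1} = 2
g(9) = mex{0,1} = 2
g(10) = mex{0,1} = 2
g(11) = mex{1} = 0
g(12) = mex{1,2} = 0
g(13) = mex{1,2} = 0
So g(13) = 0.
By the Sprague-Grundy theorem, the Grundy value of a sum of independent games is the XOR of the component values.
Combined value = 1 XOR 9 XOR 0 = 8.

8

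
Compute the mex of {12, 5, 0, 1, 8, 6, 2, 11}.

The values 0, 1, 2 are all present; 3 is the first non-negative integer missing from the set.

3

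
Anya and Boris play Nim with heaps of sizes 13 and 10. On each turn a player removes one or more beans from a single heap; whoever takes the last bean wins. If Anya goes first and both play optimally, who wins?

Anya wins

Nim-sum: 13 ^ 10 = 7.
The nim-sum is 7 ≠ 0, so this is an N-position: the player to move can win; Anya has a winning move.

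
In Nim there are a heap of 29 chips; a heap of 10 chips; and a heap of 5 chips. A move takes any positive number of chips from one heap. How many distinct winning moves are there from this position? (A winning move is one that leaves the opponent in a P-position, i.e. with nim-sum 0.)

1

Bitwise XOR of the heap sizes:
  11101  (29)
  01010  (10)
  00101  (5)
  -----
  10010  (18)
The overall nim-sum is X = 18. A heap of size p has a winning move iff p XOR X < p (reduce it to p XOR X).
  29: 29 XOR 18 = 15 < 29 — winning move (to 15).
  10: 10 XOR 18 = 24 ≥ 10 — no move.
  5: 5 XOR 18 = 23 ≥ 5 — no move.
That gives 1 winning move.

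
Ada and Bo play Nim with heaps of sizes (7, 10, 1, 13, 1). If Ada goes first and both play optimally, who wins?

Bo wins

Compute the nim-sum pairwise:
7 XOR 10 = 13
13 XOR 1 = 12
12 XOR 13 = 1
1 XOR 1 = 0
The nim-sum is 0, so this is a P-position: the player to move is in a losing position under optimal play; Ada is about to move from it and so loses — Bo wins.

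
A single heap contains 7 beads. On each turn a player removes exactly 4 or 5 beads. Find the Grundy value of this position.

Grundy values for subtraction set {4, 5}:
k:     0  1  2  3  4  5  6  7
g(k):  0  0  0  0  1  1  1  1
So g(7) = 1.

1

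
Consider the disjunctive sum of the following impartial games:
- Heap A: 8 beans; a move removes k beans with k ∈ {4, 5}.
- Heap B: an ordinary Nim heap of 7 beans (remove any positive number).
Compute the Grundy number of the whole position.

Build the Grundy sequence for heap A with g(k) = mex{g(k−s) : s ∈ {4, 5}, s ≤ k}:
g(0) = mex{} = 0
g(1) = mex{} = 0
g(2) = mex{} = 0
g(3) = mex{} = 0
g(4) = mex{0} = 1
g(5) = mex{0} = 1
g(6) = mex{0} = 1
g(7) = mex{0} = 1
g(8) = mex{0,1} = 2
So g(8) = 2.
Heap B is a plain Nim heap of size 7, so its Grundy value is 7.
By the Sprague-Grundy theorem, the Grundy value of a sum of independent games is the XOR of the component values.
Combined value = 2 XOR 7 = 5.

5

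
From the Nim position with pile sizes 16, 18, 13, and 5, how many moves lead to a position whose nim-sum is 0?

Compute the nim-sum pairwise:
16 ^ 18 = 2
2 ^ 13 = 15
15 ^ 5 = 10
The overall nim-sum is X = 10. A pile of size p has a winning move iff p XOR X < p (reduce it to p XOR X).
  16: 16 XOR 10 = 26 ≥ 16 — no move.
  18: 18 XOR 10 = 24 ≥ 18 — no move.
  13: 13 XOR 10 = 7 < 13 — winning move (to 7).
  5: 5 XOR 10 = 15 ≥ 5 — no move.
That gives 1 winning move.

1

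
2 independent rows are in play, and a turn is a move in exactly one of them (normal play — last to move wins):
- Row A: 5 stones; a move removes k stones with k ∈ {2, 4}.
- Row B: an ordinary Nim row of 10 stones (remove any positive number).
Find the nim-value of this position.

8

Grundy values for row A (subtraction set {2, 4}):
k:     0  1  2  3  4  5
g(k):  0  0  1  1  2  2
So g(5) = 2.
Row B is a plain Nim row of size 10, so its Grundy value is 10.
By the Sprague-Grundy theorem, the Grundy value of a sum of independent games is the XOR of the component values.
Combined value = 2 ⊕ 10 = 8.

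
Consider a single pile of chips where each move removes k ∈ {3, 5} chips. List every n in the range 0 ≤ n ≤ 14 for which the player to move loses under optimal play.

0, 1, 2, 8, 9, 10

Compute g(0), g(1), … for moves {3, 5}:
g(0) = mex{} = 0
g(1) = mex{} = 0
g(2) = mex{} = 0
g(3) = mex{0} = 1
g(4) = mex{0} = 1
g(5) = mex{0} = 1
g(6) = mex{0,1} = 2
g(7) = mex{0,1} = 2
g(8) = mex{1} = 0
g(9) = mex{1,2} = 0
g(10) = mex{1,2} = 0
g(11) = mex{0,2} = 1
g(12) = mex{0,2} = 1
g(13) = mex{0} = 1
g(14) = mex{0,1} = 2
The P-positions (g = 0) in 0..14 are 0, 1, 2, 8, 9, 10.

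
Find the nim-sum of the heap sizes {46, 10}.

Compute the nim-sum pairwise:
46 ^ 10 = 36

36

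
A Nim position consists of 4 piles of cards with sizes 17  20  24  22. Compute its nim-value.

Compute the nim-sum pairwise:
17 ⊕ 20 = 5
5 ⊕ 24 = 29
29 ⊕ 22 = 11

11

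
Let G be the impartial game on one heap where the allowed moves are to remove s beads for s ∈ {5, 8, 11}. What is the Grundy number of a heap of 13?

2

Compute g(0), g(1), … for moves {5, 8, 11}:
g(0) = mex{} = 0
g(1) = mex{} = 0
g(2) = mex{} = 0
g(3) = mex{} = 0
g(4) = mex{} = 0
g(5) = mex{0} = 1
g(6) = mex{0} = 1
g(7) = mex{0} = 1
g(8) = mex{0} = 1
g(9) = mex{0} = 1
g(10) = mex{0,1} = 2
g(11) = mex{0,1} = 2
g(12) = mex{0,1} = 2
g(13) = mex{0,1} = 2
So g(13) = 2.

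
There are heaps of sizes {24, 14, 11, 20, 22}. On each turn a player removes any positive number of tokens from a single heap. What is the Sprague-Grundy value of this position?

31

Nim-sum: 24 ^ 14 ^ 11 ^ 20 ^ 22 = 31.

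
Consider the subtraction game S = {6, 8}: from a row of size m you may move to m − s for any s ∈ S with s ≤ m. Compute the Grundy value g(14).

0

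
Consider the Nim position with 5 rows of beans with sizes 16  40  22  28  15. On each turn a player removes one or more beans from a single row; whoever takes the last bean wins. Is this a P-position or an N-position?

Nim-sum: 16 XOR 40 XOR 22 XOR 28 XOR 15 = 61.
The nim-sum is 61 ≠ 0, so this is an N-position: the player to move can win.

N-position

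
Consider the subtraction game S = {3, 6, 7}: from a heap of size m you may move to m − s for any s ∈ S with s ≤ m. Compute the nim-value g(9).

3

Grundy values for subtraction set {3, 6, 7}:
k:     0  1  2  3  4  5  6  7  8  9
g(k):  0  0  0  1  1  1  2  2  2  3
So g(9) = 3.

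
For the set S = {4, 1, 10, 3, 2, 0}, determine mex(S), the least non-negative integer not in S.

5

The values 0, 1, 2, 3, 4 are all present; 5 is the first non-negative integer missing from the set.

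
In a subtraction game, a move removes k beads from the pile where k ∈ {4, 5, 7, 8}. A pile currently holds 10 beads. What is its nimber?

2

Compute g(0), g(1), … for moves {4, 5, 7, 8}:
g(0) = mex{} = 0
g(1) = mex{} = 0
g(2) = mex{} = 0
g(3) = mex{} = 0
g(4) = mex{0} = 1
g(5) = mex{0} = 1
g(6) = mex{0} = 1
g(7) = mex{0} = 1
g(8) = mex{0,1} = 2
g(9) = mex{0,1} = 2
g(10) = mex{0,1} = 2
So g(10) = 2.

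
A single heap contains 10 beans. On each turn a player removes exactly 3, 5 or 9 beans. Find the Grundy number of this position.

3

Build the Grundy sequence with g(k) = mex{g(k−s) : s ∈ {3, 5, 9}, s ≤ k}:
g(0) = mex{} = 0
g(1) = mex{} = 0
g(2) = mex{} = 0
g(3) = mex{0} = 1
g(4) = mex{0} = 1
g(5) = mex{0} = 1
g(6) = mex{0,1} = 2
g(7) = mex{0,1} = 2
g(8) = mex{1} = 0
g(9) = mex{0,1,2} = 3
g(10) = mex{0,1,2} = 3
So g(10) = 3.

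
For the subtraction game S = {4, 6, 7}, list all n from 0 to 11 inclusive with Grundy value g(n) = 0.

0, 1, 2, 3, 11

Build the Grundy sequence with g(k) = mex{g(k−s) : s ∈ {4, 6, 7}, s ≤ k}:
k:     0  1  2  3  4  5  6  7  8  9 10 11
g(k):  0  0  0  0  1  1  1  1  2  2  2  0
The P-positions (g = 0) in 0..11 are 0, 1, 2, 3, 11.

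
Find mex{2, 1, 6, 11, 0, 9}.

3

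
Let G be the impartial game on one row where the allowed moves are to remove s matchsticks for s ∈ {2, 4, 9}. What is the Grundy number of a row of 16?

2

Grundy values for subtraction set {2, 4, 9}:
k:     0  1  2  3  4  5  6  7  8  9 10 11 12 13 14 15 16
g(k):  0  0  1  1  2  2  0  0  1  1  2  2  0  0  1  1  2
So g(16) = 2.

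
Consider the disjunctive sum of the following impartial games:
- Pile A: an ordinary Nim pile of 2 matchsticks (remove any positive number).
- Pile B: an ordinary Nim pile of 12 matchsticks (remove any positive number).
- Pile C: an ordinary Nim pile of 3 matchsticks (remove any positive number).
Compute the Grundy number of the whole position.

13

Pile A is a plain Nim pile of size 2, so its Grundy value is 2.
Pile B is a plain Nim pile of size 12, so its Grundy value is 12.
Pile C is a plain Nim pile of size 3, so its Grundy value is 3.
The value of a disjunctive sum is the nim-sum of the parts.
Combined value = 2 ⊕ 12 ⊕ 3 = 13.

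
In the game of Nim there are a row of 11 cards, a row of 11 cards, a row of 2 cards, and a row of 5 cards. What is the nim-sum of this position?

7

Bitwise XOR of the heap sizes:
  1011  (11)
  1011  (11)
  0010  (2)
  0101  (5)
  ----
  0111  (7)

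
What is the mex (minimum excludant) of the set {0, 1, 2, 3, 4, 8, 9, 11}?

The values 0, 1, 2, 3, 4 are all present; 5 is the first non-negative integer missing from the set.

5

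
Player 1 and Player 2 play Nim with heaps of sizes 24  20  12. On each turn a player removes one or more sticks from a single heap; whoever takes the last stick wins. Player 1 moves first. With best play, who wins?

Compute the nim-sum pairwise:
24 ^ 20 = 12
12 ^ 12 = 0
The nim-sum is 0, so this is a P-position: the player to move is in a losing position under optimal play; Player 1 is about to move from it and so loses — Player 2 wins.

Player 2 wins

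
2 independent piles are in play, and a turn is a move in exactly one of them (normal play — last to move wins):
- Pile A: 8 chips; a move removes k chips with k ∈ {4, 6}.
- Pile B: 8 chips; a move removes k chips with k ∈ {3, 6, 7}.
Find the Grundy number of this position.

0

Grundy values for pile A (subtraction set {4, 6}):
k:     0  1  2  3  4  5  6  7  8
g(k):  0  0  0  0  1  1  1  1  2
So g(8) = 2.
For pile B, compute g(0), g(1), … with moves {3, 6, 7}:
k:     0  1  2  3  4  5  6  7  8
g(k):  0  0  0  1  1  1  2  2  2
So g(8) = 2.
By the Sprague-Grundy theorem, the Grundy value of a sum of independent games is the XOR of the component values.
Combined value = 2 ⊕ 2 = 0.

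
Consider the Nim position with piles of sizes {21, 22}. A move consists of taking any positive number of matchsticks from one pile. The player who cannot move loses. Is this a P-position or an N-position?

Compute the nim-sum pairwise:
21 ^ 22 = 3
The nim-sum is 3 ≠ 0, so this is an N-position: the player to move can win.

N-position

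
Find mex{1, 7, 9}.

0 is not in the set, so the mex is 0.

0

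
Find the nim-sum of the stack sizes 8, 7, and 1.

14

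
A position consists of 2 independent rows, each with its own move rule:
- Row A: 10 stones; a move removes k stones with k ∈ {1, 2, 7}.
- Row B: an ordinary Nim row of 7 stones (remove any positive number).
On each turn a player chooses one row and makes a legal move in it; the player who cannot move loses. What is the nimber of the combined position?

6

Grundy values for row A (subtraction set {1, 2, 7}):
k:     0  1  2  3  4  5  6  7  8  9 10
g(k):  0  1  2  0  1  2  0  1  2  0  1
So g(10) = 1.
Row B is a plain Nim row of size 7, so its Grundy value is 7.
By the Sprague-Grundy theorem, the Grundy value of a sum of independent games is the XOR of the component values.
Combined value = 1 XOR 7 = 6.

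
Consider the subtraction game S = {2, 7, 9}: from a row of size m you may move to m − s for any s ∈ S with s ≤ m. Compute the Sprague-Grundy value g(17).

1

Build the Grundy sequence with g(k) = mex{g(k−s) : s ∈ {2, 7, 9}, s ≤ k}:
k:     0  1  2  3  4  5  6  7  8  9 10 11 12 13 14 15 16 17
g(k):  0  0  1  1  0  0  1  1  2  2  3  3  2  2  3  0  0  1
So g(17) = 1.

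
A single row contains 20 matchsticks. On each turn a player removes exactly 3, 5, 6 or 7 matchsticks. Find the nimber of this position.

0

Grundy values for subtraction set {3, 5, 6, 7}:
k:     0  1  2  3  4  5  6  7  8  9 10 11 12 13 14 15 16 17 18 19 20
g(k):  0  0  0  1  1  1  2  2  2  3  0  0  0  1  1  1  2  2  2  3  0
So g(20) = 0.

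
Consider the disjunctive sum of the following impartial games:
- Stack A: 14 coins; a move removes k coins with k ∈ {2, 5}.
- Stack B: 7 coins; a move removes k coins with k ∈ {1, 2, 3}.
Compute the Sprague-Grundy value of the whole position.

3

Grundy values for stack A (subtraction set {2, 5}):
k:     0  1  2  3  4  5  6  7  8  9 10 11 12 13 14
g(k):  0  0  1  1  0  2  1  0  0  1  1  0  2  1  0
So g(14) = 0.
Grundy values for stack B (subtraction set {1, 2, 3}):
g(0) = mex{} = 0
g(1) = mex{0} = 1
g(2) = mex{0,1} = 2
g(3) = mex{0,1,2} = 3
g(4) = mex{1,2,3} = 0
g(5) = mex{0,2,3} = 1
g(6) = mex{0,1,3} = 2
g(7) = mex{0,1,2} = 3
So g(7) = 3.
The value of a disjunctive sum is the nim-sum of the parts.
Combined value = 0 XOR 3 = 3.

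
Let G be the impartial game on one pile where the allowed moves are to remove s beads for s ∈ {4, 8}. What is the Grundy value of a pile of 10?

2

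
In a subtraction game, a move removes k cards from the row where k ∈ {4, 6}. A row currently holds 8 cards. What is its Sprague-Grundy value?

Grundy values for subtraction set {4, 6}:
g(0) = mex{} = 0
g(1) = mex{} = 0
g(2) = mex{} = 0
g(3) = mex{} = 0
g(4) = mex{0} = 1
g(5) = mex{0} = 1
g(6) = mex{0} = 1
g(7) = mex{0} = 1
g(8) = mex{0,1} = 2
So g(8) = 2.

2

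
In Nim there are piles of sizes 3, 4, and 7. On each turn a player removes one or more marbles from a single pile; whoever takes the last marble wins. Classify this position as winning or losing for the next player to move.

Losing position

Nim-sum: 3 ⊕ 4 ⊕ 7 = 0.
The nim-sum is 0, so this is a P-position: the player to move is in a losing position under optimal play.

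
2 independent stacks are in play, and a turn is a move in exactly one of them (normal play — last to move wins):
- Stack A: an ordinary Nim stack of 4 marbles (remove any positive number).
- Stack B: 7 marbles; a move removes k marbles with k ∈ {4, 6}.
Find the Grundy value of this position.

5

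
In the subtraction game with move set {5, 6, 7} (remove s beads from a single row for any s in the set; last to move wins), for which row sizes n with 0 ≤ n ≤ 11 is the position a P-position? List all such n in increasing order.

0, 1, 2, 3, 4

Grundy values for subtraction set {5, 6, 7}:
k:     0  1  2  3  4  5  6  7  8  9 10 11
g(k):  0  0  0  0  0  1  1  1  1  1  2  2
The P-positions (g = 0) in 0..11 are 0, 1, 2, 3, 4.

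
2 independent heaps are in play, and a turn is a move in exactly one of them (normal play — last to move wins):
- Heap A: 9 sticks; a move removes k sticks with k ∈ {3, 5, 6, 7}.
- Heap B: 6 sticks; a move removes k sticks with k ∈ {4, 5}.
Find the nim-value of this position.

2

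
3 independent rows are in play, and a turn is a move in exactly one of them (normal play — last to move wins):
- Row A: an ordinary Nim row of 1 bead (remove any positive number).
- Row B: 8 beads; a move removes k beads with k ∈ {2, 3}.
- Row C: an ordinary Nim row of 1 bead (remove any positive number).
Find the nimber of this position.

1

Row A is a plain Nim row of size 1, so its Grundy value is 1.
Build the Grundy sequence for row B with g(k) = mex{g(k−s) : s ∈ {2, 3}, s ≤ k}:
g(0) = mex{} = 0
g(1) = mex{} = 0
g(2) = mex{0} = 1
g(3) = mex{0} = 1
g(4) = mex{0,1} = 2
g(5) = mex{1} = 0
g(6) = mex{1,2} = 0
g(7) = mex{0,2} = 1
g(8) = mex{0} = 1
So g(8) = 1.
Row C is a plain Nim row of size 1, so its Grundy value is 1.
By the Sprague-Grundy theorem, the Grundy value of a sum of independent games is the XOR of the component values.
Combined value = 1 XOR 1 XOR 1 = 1.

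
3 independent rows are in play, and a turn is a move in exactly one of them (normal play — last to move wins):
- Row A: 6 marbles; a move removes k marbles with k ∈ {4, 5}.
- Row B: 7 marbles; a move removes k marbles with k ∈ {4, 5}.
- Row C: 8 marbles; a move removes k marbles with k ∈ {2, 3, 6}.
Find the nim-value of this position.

2

Grundy values for row A (subtraction set {4, 5}):
k:     0  1  2  3  4  5  6
g(k):  0  0  0  0  1  1  1
So g(6) = 1.
For row B, compute g(0), g(1), … with moves {4, 5}:
g(0) = mex{} = 0
g(1) = mex{} = 0
g(2) = mex{} = 0
g(3) = mex{} = 0
g(4) = mex{0} = 1
g(5) = mex{0} = 1
g(6) = mex{0} = 1
g(7) = mex{0} = 1
So g(7) = 1.
For row C, compute g(0), g(1), … with moves {2, 3, 6}:
g(0) = mex{} = 0
g(1) = mex{} = 0
g(2) = mex{0} = 1
g(3) = mex{0} = 1
g(4) = mex{0,1} = 2
g(5) = mex{1} = 0
g(6) = mex{0,1,2} = 3
g(7) = mex{0,2} = 1
g(8) = mex{0,1,3} = 2
So g(8) = 2.
By the Sprague-Grundy theorem, the Grundy value of a sum of independent games is the XOR of the component values.
Combined value = 1 XOR 1 XOR 2 = 2.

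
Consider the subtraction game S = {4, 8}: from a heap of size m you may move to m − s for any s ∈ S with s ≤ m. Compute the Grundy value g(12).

Build the Grundy sequence with g(k) = mex{g(k−s) : s ∈ {4, 8}, s ≤ k}:
g(0) = mex{} = 0
g(1) = mex{} = 0
g(2) = mex{} = 0
g(3) = mex{} = 0
g(4) = mex{0} = 1
g(5) = mex{0} = 1
g(6) = mex{0} = 1
g(7) = mex{0} = 1
g(8) = mex{0,1} = 2
g(9) = mex{0,1} = 2
g(10) = mex{0,1} = 2
g(11) = mex{0,1} = 2
g(12) = mex{1,2} = 0
So g(12) = 0.

0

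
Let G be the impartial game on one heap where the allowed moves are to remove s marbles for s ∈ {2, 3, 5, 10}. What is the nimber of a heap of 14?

Grundy values for subtraction set {2, 3, 5, 10}:
g(0) = mex{} = 0
g(1) = mex{} = 0
g(2) = mex{0} = 1
g(3) = mex{0} = 1
g(4) = mex{0,1} = 2
g(5) = mex{0,1} = 2
g(6) = mex{0,1,2} = 3
g(7) = mex{1,2} = 0
g(8) = mex{1,2,3} = 0
g(9) = mex{0,2,3} = 1
g(10) = mex{0,2} = 1
g(11) = mex{0,1,3} = 2
g(12) = mex{0,1} = 2
g(13) = mex{0,1,2} = 3
g(14) = mex{1,2} = 0
So g(14) = 0.

0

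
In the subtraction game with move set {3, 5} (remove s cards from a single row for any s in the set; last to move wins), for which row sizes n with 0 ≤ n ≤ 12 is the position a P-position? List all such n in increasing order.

0, 1, 2, 8, 9, 10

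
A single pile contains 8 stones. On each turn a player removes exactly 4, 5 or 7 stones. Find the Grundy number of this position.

2

Grundy values for subtraction set {4, 5, 7}:
g(0) = mex{} = 0
g(1) = mex{} = 0
g(2) = mex{} = 0
g(3) = mex{} = 0
g(4) = mex{0} = 1
g(5) = mex{0} = 1
g(6) = mex{0} = 1
g(7) = mex{0} = 1
g(8) = mex{0,1} = 2
So g(8) = 2.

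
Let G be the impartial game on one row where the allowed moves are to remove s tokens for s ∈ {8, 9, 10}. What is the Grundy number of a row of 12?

Compute g(0), g(1), … for moves {8, 9, 10}:
k:     0  1  2  3  4  5  6  7  8  9 10 11 12
g(k):  0  0  0  0  0  0  0  0  1  1  1  1  1
So g(12) = 1.

1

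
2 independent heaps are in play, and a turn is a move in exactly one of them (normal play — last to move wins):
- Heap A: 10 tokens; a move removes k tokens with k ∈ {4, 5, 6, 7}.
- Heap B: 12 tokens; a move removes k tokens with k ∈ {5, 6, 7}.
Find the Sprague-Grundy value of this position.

2

Build the Grundy sequence for heap A with g(k) = mex{g(k−s) : s ∈ {4, 5, 6, 7}, s ≤ k}:
k:     0  1  2  3  4  5  6  7  8  9 10
g(k):  0  0  0  0  1  1  1  1  2  2  2
So g(10) = 2.
Build the Grundy sequence for heap B with g(k) = mex{g(k−s) : s ∈ {5, 6, 7}, s ≤ k}:
g(0) = mex{} = 0
g(1) = mex{} = 0
g(2) = mex{} = 0
g(3) = mex{} = 0
g(4) = mex{} = 0
g(5) = mex{0} = 1
g(6) = mex{0} = 1
g(7) = mex{0} = 1
g(8) = mex{0} = 1
g(9) = mex{0} = 1
g(10) = mex{0,1} = 2
g(11) = mex{0,1} = 2
g(12) = mex{1} = 0
So g(12) = 0.
The value of a disjunctive sum is the nim-sum of the parts.
Combined value = 2 ⊕ 0 = 2.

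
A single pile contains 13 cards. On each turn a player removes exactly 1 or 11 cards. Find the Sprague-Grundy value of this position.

1

Compute g(0), g(1), … for moves {1, 11}:
g(0) = mex{} = 0
g(1) = mex{0} = 1
g(2) = mex{1} = 0
g(3) = mex{0} = 1
g(4) = mex{1} = 0
g(5) = mex{0} = 1
g(6) = mex{1} = 0
g(7) = mex{0} = 1
g(8) = mex{1} = 0
g(9) = mex{0} = 1
g(10) = mex{1} = 0
g(11) = mex{0} = 1
g(12) = mex{1} = 0
g(13) = mex{0} = 1
So g(13) = 1.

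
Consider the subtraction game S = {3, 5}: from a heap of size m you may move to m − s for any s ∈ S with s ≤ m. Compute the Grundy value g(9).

0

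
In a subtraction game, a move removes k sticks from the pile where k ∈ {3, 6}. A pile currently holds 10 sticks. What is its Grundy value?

0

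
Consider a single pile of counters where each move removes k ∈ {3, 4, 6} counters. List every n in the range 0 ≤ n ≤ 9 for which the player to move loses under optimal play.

0, 1, 2, 9

Compute g(0), g(1), … for moves {3, 4, 6}:
k:     0  1  2  3  4  5  6  7  8  9
g(k):  0  0  0  1  1  1  2  2  2  0
The P-positions (g = 0) in 0..9 are 0, 1, 2, 9.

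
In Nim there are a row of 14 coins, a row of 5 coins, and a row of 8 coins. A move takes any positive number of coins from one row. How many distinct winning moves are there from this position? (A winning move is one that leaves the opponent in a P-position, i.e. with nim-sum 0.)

1

Nim-sum: 14 ⊕ 5 ⊕ 8 = 3.
The overall nim-sum is X = 3. A row of size p has a winning move iff p XOR X < p (reduce it to p XOR X).
  14: 14 XOR 3 = 13 < 14 — winning move (to 13).
  5: 5 XOR 3 = 6 ≥ 5 — no move.
  8: 8 XOR 3 = 11 ≥ 8 — no move.
That gives 1 winning move.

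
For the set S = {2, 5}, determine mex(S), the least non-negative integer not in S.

0 is not in the set, so the mex is 0.

0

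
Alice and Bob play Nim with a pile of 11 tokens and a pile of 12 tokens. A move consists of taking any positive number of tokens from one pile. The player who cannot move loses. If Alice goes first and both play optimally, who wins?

Alice wins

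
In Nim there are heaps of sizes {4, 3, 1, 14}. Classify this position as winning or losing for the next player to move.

Winning position

Write each in binary and XOR column by column:
  0100  (4)
  0011  (3)
  0001  (1)
  1110  (14)
  ----
  1000  (8)
The nim-sum is 8 ≠ 0, so this is an N-position: the player to move can win.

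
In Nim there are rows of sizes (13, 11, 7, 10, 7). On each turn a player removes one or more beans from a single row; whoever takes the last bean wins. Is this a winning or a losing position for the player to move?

Winning position

Write each in binary and XOR column by column:
  1101  (13)
  1011  (11)
  0111  (7)
  1010  (10)
  0111  (7)
  ----
  1100  (12)
The nim-sum is 12 ≠ 0, so this is an N-position: the player to move can win.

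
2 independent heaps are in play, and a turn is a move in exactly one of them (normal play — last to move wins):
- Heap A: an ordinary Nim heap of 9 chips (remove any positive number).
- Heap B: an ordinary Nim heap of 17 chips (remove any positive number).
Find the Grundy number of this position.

24

Heap A is a plain Nim heap of size 9, so its Grundy value is 9.
Heap B is a plain Nim heap of size 17, so its Grundy value is 17.
By the Sprague-Grundy theorem, the Grundy value of a sum of independent games is the XOR of the component values.
Combined value = 9 XOR 17 = 24.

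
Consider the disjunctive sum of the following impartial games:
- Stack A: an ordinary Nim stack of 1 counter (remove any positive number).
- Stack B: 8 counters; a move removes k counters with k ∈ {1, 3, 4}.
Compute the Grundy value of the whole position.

Stack A is a plain Nim stack of size 1, so its Grundy value is 1.
Grundy values for stack B (subtraction set {1, 3, 4}):
g(0) = mex{} = 0
g(1) = mex{0} = 1
g(2) = mex{1} = 0
g(3) = mex{0} = 1
g(4) = mex{0,1} = 2
g(5) = mex{0,1,2} = 3
g(6) = mex{0,1,3} = 2
g(7) = mex{1,2} = 0
g(8) = mex{0,2,3} = 1
So g(8) = 1.
The value of a disjunctive sum is the nim-sum of the parts.
Combined value = 1 XOR 1 = 0.

0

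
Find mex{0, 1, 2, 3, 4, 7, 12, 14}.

The values 0, 1, 2, 3, 4 are all present; 5 is the first non-negative integer missing from the set.

5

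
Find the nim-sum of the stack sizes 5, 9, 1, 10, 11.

12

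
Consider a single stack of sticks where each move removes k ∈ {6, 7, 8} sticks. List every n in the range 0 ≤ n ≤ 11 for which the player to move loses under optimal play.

0, 1, 2, 3, 4, 5

Compute g(0), g(1), … for moves {6, 7, 8}:
g(0) = mex{} = 0
g(1) = mex{} = 0
g(2) = mex{} = 0
g(3) = mex{} = 0
g(4) = mex{} = 0
g(5) = mex{} = 0
g(6) = mex{0} = 1
g(7) = mex{0} = 1
g(8) = mex{0} = 1
g(9) = mex{0} = 1
g(10) = mex{0} = 1
g(11) = mex{0} = 1
The P-positions (g = 0) in 0..11 are 0, 1, 2, 3, 4, 5.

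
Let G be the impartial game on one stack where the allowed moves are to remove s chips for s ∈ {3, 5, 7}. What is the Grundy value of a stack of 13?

1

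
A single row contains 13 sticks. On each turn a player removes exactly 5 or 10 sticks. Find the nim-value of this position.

2

Compute g(0), g(1), … for moves {5, 10}:
k:     0  1  2  3  4  5  6  7  8  9 10 11 12 13
g(k):  0  0  0  0  0  1  1  1  1  1  2  2  2  2
So g(13) = 2.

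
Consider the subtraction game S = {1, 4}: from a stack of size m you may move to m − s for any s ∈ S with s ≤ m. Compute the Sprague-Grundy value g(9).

2

Compute g(0), g(1), … for moves {1, 4}:
g(0) = mex{} = 0
g(1) = mex{0} = 1
g(2) = mex{1} = 0
g(3) = mex{0} = 1
g(4) = mex{0,1} = 2
g(5) = mex{1,2} = 0
g(6) = mex{0} = 1
g(7) = mex{1} = 0
g(8) = mex{0,2} = 1
g(9) = mex{0,1} = 2
So g(9) = 2.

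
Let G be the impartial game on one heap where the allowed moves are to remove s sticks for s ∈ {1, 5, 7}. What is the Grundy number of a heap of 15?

1

Compute g(0), g(1), … for moves {1, 5, 7}:
k:     0  1  2  3  4  5  6  7  8  9 10 11 12 13 14 15
g(k):  0  1  0  1  0  1  0  1  0  1  0  1  0  1  0  1
So g(15) = 1.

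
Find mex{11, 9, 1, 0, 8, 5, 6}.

2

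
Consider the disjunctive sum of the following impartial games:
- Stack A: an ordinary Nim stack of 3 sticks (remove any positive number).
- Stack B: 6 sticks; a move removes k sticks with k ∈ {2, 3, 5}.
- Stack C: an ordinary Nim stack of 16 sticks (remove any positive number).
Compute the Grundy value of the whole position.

16

Stack A is a plain Nim stack of size 3, so its Grundy value is 3.
For stack B, compute g(0), g(1), … with moves {2, 3, 5}:
g(0) = mex{} = 0
g(1) = mex{} = 0
g(2) = mex{0} = 1
g(3) = mex{0} = 1
g(4) = mex{0,1} = 2
g(5) = mex{0,1} = 2
g(6) = mex{0,1,2} = 3
So g(6) = 3.
Stack C is a plain Nim stack of size 16, so its Grundy value is 16.
By the Sprague-Grundy theorem, the Grundy value of a sum of independent games is the XOR of the component values.
Combined value = 3 ⊕ 3 ⊕ 16 = 16.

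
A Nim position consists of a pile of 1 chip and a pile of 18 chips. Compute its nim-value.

In binary:
  00001  (1)
  10010  (18)
  -----
  10011  (19)

19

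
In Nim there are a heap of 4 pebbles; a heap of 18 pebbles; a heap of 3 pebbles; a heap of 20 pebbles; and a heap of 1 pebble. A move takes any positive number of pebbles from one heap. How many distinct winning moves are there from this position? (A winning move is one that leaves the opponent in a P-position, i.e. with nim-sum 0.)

0

Nim-sum: 4 ^ 18 ^ 3 ^ 20 ^ 1 = 0.
The nim-sum is already 0, so every move leaves a nonzero nim-sum — there are no winning moves.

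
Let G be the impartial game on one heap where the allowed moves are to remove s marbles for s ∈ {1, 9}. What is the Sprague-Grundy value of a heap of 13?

Build the Grundy sequence with g(k) = mex{g(k−s) : s ∈ {1, 9}, s ≤ k}:
g(0) = mex{} = 0
g(1) = mex{0} = 1
g(2) = mex{1} = 0
g(3) = mex{0} = 1
g(4) = mex{1} = 0
g(5) = mex{0} = 1
g(6) = mex{1} = 0
g(7) = mex{0} = 1
g(8) = mex{1} = 0
g(9) = mex{0} = 1
g(10) = mex{1} = 0
g(11) = mex{0} = 1
g(12) = mex{1} = 0
g(13) = mex{0} = 1
So g(13) = 1.

1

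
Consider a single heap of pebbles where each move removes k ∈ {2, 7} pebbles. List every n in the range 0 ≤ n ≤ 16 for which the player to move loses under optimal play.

0, 1, 4, 5, 9, 10, 13, 14

Compute g(0), g(1), … for moves {2, 7}:
k:     0  1  2  3  4  5  6  7  8  9 10 11 12 13 14 15 16
g(k):  0  0  1  1  0  0  1  1  2  0  0  1  1  0  0  1  1
The P-positions (g = 0) in 0..16 are 0, 1, 4, 5, 9, 10, 13, 14.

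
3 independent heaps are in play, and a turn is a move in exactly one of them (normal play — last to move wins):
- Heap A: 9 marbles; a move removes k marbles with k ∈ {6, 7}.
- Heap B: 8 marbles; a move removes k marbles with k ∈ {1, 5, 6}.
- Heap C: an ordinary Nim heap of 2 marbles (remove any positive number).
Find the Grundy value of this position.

1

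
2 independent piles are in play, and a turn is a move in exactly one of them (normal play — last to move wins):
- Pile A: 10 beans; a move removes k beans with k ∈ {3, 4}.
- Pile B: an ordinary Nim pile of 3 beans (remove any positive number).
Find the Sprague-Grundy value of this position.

Grundy values for pile A (subtraction set {3, 4}):
k:     0  1  2  3  4  5  6  7  8  9 10
g(k):  0  0  0  1  1  1  2  0  0  0  1
So g(10) = 1.
Pile B is a plain Nim pile of size 3, so its Grundy value is 3.
By the Sprague-Grundy theorem, the Grundy value of a sum of independent games is the XOR of the component values.
Combined value = 1 ⊕ 3 = 2.

2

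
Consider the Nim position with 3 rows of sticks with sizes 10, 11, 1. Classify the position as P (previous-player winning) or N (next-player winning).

Bitwise XOR of the heap sizes:
  1010  (10)
  1011  (11)
  0001  (1)
  ----
  0000  (0)
The nim-sum is 0, so this is a P-position: the player to move is in a losing position under optimal play.

P-position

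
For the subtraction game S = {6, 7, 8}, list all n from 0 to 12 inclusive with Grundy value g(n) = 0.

0, 1, 2, 3, 4, 5

Grundy values for subtraction set {6, 7, 8}:
g(0) = mex{} = 0
g(1) = mex{} = 0
g(2) = mex{} = 0
g(3) = mex{} = 0
g(4) = mex{} = 0
g(5) = mex{} = 0
g(6) = mex{0} = 1
g(7) = mex{0} = 1
g(8) = mex{0} = 1
g(9) = mex{0} = 1
g(10) = mex{0} = 1
g(11) = mex{0} = 1
g(12) = mex{0,1} = 2
The P-positions (g = 0) in 0..12 are 0, 1, 2, 3, 4, 5.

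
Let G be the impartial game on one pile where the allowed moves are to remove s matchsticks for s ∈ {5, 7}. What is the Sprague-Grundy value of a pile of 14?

Grundy values for subtraction set {5, 7}:
k:     0  1  2  3  4  5  6  7  8  9 10 11 12 13 14
g(k):  0  0  0  0  0  1  1  1  1  1  2  2  0  0  0
So g(14) = 0.

0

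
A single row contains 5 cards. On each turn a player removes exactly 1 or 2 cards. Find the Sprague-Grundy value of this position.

Compute g(0), g(1), … for moves {1, 2}:
k:     0  1  2  3  4  5
g(k):  0  1  2  0  1  2
So g(5) = 2.

2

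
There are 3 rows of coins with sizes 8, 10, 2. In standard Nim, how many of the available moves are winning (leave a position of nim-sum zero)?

Compute the nim-sum pairwise:
8 ^ 10 = 2
2 ^ 2 = 0
The nim-sum is already 0, so every move leaves a nonzero nim-sum — there are no winning moves.

0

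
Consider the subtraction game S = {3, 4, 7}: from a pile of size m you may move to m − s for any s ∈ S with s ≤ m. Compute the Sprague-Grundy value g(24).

Compute g(0), g(1), … for moves {3, 4, 7}:
k:     0  1  2  3  4  5  6  7  8  9 10 11 12 13 14 15 16 17 18 19 20 21 22 23 24
g(k):  0  0  0  1  1  1  2  2  2  3  0  0  0  1  1  1  2  2  2  3  0  0  0  1  1
So g(24) = 1.

1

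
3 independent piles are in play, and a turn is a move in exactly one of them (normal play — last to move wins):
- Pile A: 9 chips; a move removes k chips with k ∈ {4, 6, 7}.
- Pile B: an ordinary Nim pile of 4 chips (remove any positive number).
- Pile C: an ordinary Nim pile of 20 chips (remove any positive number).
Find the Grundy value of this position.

18

Build the Grundy sequence for pile A with g(k) = mex{g(k−s) : s ∈ {4, 6, 7}, s ≤ k}:
g(0) = mex{} = 0
g(1) = mex{} = 0
g(2) = mex{} = 0
g(3) = mex{} = 0
g(4) = mex{0} = 1
g(5) = mex{0} = 1
g(6) = mex{0} = 1
g(7) = mex{0} = 1
g(8) = mex{0,1} = 2
g(9) = mex{0,1} = 2
So g(9) = 2.
Pile B is a plain Nim pile of size 4, so its Grundy value is 4.
Pile C is a plain Nim pile of size 20, so its Grundy value is 20.
By the Sprague-Grundy theorem, the Grundy value of a sum of independent games is the XOR of the component values.
Combined value = 2 ⊕ 4 ⊕ 20 = 18.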